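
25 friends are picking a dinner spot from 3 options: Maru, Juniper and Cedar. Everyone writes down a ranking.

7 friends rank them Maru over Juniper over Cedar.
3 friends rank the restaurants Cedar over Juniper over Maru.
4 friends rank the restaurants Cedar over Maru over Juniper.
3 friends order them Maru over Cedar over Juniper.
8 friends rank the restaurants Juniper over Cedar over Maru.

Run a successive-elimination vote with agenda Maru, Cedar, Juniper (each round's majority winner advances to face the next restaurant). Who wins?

Round 1: Maru vs Cedar — 10–15, Cedar advances.
Round 2: Cedar vs Juniper — 10–15, Juniper advances.
Juniper survives the agenda.

Juniper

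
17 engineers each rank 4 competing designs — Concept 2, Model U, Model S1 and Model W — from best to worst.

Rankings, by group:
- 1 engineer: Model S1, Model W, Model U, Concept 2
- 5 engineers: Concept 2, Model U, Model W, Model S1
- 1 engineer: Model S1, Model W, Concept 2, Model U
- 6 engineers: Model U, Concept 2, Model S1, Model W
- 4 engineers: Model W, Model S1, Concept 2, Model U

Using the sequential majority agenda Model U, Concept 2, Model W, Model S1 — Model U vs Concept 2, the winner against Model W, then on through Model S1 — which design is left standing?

Concept 2

Round 1: Model U vs Concept 2 — 7–10, Concept 2 advances.
Round 2: Concept 2 vs Model W — 11–6, Concept 2 advances.
Round 3: Concept 2 vs Model S1 — 11–6, Concept 2 advances.
Concept 2 survives the agenda.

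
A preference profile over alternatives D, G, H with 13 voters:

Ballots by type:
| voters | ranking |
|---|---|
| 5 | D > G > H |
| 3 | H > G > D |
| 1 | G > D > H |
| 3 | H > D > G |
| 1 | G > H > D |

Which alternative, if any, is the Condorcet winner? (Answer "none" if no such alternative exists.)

none

Check each pair by majority over 13 ballots:
D vs G: D is ranked higher on 5+3 = 8 ballots, G on 5. D wins 8–5.
D vs H: 6 to 7, H.
G vs H: G preferred on 5+1+1 = 7 ballots; G wins 7–6.
No alternative is unbeaten: D loses to H; G loses to D; H loses to G. In particular D → G → H → D is a majority cycle — no Condorcet winner exists.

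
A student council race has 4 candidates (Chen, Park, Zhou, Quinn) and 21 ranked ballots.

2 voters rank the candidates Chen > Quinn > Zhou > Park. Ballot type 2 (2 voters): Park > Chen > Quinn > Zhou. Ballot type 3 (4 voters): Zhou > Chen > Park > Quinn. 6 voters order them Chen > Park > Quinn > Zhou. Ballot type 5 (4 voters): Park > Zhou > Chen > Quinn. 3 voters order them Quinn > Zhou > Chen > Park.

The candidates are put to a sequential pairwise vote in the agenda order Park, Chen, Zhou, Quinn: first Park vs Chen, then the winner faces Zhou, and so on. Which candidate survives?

Round 1: Park vs Chen — 6–15, Chen advances.
Round 2: Chen vs Zhou — 10–11, Zhou advances.
Round 3: Zhou vs Quinn — 8–13, Quinn advances.
The agenda winner is Quinn.

Quinn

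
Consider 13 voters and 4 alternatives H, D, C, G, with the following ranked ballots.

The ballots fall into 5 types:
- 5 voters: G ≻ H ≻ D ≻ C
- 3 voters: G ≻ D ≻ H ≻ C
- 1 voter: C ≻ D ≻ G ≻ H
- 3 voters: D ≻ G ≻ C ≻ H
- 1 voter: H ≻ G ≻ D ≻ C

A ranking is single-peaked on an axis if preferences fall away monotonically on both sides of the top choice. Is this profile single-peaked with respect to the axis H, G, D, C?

yes

Axis positions: H=1, G=2, D=3, C=4.
Type 1 (peak G at position 2): ranking walks positions 2-1-3-4, expanding outward from the peak — single-peaked.
Type 2 (peak G at position 2): ranking walks positions 2-3-1-4, expanding outward from the peak — single-peaked.
Type 3 (peak C at position 4): ranking walks positions 4-3-2-1, expanding outward from the peak — single-peaked.
Type 4 (peak D at position 3): ranking walks positions 3-2-4-1, expanding outward from the peak — single-peaked.
Type 5 (peak H at position 1): ranking walks positions 1-2-3-4, expanding outward from the peak — single-peaked.
Every ranking is single-peaked on this axis.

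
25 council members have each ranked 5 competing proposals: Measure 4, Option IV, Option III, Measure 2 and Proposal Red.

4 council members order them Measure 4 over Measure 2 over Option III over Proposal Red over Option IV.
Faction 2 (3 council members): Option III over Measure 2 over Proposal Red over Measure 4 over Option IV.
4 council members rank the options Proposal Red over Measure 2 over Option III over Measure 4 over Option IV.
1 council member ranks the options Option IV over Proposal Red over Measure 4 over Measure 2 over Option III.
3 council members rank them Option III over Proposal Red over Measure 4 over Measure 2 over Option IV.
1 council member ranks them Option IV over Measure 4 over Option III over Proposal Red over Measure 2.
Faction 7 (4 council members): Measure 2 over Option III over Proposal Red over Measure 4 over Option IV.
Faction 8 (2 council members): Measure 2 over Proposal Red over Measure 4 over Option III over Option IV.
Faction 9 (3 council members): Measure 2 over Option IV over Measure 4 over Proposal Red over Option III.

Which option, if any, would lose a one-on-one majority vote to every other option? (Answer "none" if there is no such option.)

Pairwise majorities:
Measure 4 vs Option IV: 20 to 5, Measure 4.
Measure 4–Option III: Option III 14–11.
Measure 4 vs Measure 2: Measure 2 wins 16–9.
Measure 4 vs Proposal Red: Proposal Red, 17–8.
Option IV vs Option III: 5 to 20, Option III.
Option IV–Measure 2: Measure 2 23–2.
Option IV vs Proposal Red: Option IV preferred on 1+1+3 = 5 ballots; Proposal Red wins 20–5.
Option III vs Measure 2: 3+3+1 = 7 for Option III, 18 for Measure 2 — Measure 2 by 18–7.
Option III–Proposal Red: Option III 15–10.
Measure 2 vs Proposal Red: Measure 2 wins 16–9.
Only Option IV has no wins; Option IV is the Condorcet loser.

Option IV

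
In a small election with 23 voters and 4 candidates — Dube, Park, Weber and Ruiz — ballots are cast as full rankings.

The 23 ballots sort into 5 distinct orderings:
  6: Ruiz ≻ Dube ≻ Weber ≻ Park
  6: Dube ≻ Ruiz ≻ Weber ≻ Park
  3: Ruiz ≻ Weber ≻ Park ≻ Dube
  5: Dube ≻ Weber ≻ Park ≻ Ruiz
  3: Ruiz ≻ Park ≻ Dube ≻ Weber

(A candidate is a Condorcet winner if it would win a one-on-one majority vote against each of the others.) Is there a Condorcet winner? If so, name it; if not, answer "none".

Head-to-head results (23 voters):
Dube vs Park: 17 to 6, Dube.
Dube vs Weber: 6+6+5+3 = 20 for Dube, 3 for Weber — Dube by 20–3.
Dube vs Ruiz: Dube preferred on 6+5 = 11 ballots; Ruiz wins 12–11.
Park vs Weber: Park is ranked higher on 3 ballots, Weber on 20. Weber wins 20–3.
Park vs Ruiz: 5 for Park, 18 for Ruiz — Ruiz by 18–5.
Weber vs Ruiz: Weber preferred on 5 ballots; Ruiz wins 18–5.
Ruiz wins every pairwise contest, so Ruiz is the Condorcet winner.

Ruiz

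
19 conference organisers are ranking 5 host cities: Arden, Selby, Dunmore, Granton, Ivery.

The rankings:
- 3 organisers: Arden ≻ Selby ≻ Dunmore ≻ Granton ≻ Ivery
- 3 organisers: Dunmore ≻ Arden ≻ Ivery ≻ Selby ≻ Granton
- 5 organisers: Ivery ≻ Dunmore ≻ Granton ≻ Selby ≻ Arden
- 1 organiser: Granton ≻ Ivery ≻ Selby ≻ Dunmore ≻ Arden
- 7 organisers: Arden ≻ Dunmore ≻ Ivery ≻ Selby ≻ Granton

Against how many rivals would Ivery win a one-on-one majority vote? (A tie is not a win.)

Ivery against each rival (19 organisers):
Ivery vs Arden: Arden wins 13–6.
Ivery vs Selby: 3+5+1+7 = 16 for Ivery, 3 for Selby — Ivery by 16–3.
Ivery vs Dunmore: Dunmore, 13–6.
Ivery vs Granton: Ivery, 15–4.
Ivery beats Selby, Granton; loses to Arden, Dunmore — 2 pairwise wins.

2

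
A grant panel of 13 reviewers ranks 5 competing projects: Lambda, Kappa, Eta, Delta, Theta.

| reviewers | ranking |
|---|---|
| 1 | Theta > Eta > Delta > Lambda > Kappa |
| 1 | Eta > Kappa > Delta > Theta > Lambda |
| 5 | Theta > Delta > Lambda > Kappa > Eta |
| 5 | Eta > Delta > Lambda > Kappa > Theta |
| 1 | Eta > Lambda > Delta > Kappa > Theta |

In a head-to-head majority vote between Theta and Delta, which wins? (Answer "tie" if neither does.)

Delta

Ballots ranking Theta above Delta: 1 + 5 = 6.
Ballots ranking Delta above Theta: 13 − 6 = 7.
Delta wins the head-to-head 7–6.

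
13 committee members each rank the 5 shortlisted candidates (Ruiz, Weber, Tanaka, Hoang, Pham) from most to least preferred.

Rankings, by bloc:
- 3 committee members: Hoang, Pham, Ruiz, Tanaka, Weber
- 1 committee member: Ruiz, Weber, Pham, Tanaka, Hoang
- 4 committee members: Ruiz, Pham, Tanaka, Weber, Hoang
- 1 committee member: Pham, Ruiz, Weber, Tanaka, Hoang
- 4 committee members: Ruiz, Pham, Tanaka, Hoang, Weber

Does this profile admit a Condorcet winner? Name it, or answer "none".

Ruiz

Pairwise majorities:
Ruiz–Weber: Ruiz 13–0.
Ruiz vs Tanaka: Ruiz wins 13–0.
Ruiz vs Hoang: Ruiz wins 10–3.
Ruiz–Pham: Ruiz 9–4.
Weber vs Tanaka: Tanaka, 11–2.
Weber vs Hoang: Hoang wins 7–6.
Weber vs Pham: Pham wins 12–1.
Tanaka vs Hoang: Tanaka wins 10–3.
Tanaka–Pham: Pham 13–0.
Hoang–Pham: Pham 10–3.
Ruiz defeats every rival head-to-head and is the Condorcet winner.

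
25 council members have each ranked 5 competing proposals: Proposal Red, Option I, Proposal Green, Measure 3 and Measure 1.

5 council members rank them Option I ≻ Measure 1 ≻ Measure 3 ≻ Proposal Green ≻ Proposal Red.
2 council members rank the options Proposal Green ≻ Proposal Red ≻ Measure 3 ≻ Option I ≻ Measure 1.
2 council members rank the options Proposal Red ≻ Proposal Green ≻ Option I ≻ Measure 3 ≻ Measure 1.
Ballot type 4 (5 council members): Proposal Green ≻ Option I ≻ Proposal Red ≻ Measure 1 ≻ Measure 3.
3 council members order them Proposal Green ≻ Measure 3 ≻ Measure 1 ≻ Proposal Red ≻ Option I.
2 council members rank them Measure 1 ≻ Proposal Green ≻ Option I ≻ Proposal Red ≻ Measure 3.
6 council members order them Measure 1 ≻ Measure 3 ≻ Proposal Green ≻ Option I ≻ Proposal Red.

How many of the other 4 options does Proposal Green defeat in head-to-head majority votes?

3

Proposal Green against each rival (25 council members):
Proposal Green vs Proposal Red: Proposal Green is ranked higher on 5+2+5+3+2+6 = 23 ballots, Proposal Red on 2. Proposal Green wins 23–2.
Proposal Green vs Option I: 20 to 5, Proposal Green.
Proposal Green vs Measure 3: Proposal Green, 14–11.
Proposal Green vs Measure 1: Proposal Green is ranked higher on 2+2+5+3 = 12 ballots, Measure 1 on 13. Measure 1 wins 13–12.
Proposal Green beats Proposal Red, Option I, Measure 3; loses to Measure 1 — 3 pairwise wins.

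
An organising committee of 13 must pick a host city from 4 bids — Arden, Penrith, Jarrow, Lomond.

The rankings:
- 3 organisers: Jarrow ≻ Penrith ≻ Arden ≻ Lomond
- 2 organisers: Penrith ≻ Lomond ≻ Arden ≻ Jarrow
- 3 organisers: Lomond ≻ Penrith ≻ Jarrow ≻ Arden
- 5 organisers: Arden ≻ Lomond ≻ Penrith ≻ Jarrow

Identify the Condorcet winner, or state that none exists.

none

Head-to-head results (13 organisers):
Arden vs Penrith: Penrith, 8–5.
Arden vs Jarrow: Arden wins 7–6.
Arden vs Lomond: Arden is ranked higher on 3+5 = 8 ballots, Lomond on 5. Arden wins 8–5.
Penrith vs Jarrow: Penrith is ranked higher on 2+3+5 = 10 ballots, Jarrow on 3. Penrith wins 10–3.
Penrith vs Lomond: Lomond, 8–5.
Jarrow vs Lomond: Jarrow is ranked higher on 3 ballots, Lomond on 10. Lomond wins 10–3.
Each city drops at least one matchup (Arden loses to Penrith; Penrith loses to Lomond; Jarrow loses to Arden; Lomond loses to Arden); the cycle Arden beats Lomond beats Penrith beats Arden rules out a Condorcet winner.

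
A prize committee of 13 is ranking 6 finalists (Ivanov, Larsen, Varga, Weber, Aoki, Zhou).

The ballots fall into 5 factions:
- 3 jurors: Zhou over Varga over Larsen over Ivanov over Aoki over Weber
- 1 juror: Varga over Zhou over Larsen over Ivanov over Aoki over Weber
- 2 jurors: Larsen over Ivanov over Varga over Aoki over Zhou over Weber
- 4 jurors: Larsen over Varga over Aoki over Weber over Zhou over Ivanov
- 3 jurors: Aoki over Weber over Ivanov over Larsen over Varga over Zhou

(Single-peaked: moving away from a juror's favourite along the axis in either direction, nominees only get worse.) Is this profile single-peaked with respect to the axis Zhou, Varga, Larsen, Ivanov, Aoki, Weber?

Axis positions: Zhou=1, Varga=2, Larsen=3, Ivanov=4, Aoki=5, Weber=6.
Faction 1 (peak Zhou at position 1): ranking walks positions 1-2-3-4-5-6, expanding outward from the peak — single-peaked.
Faction 2 (peak Varga at position 2): ranking walks positions 2-1-3-4-5-6, expanding outward from the peak — single-peaked.
Faction 3 (peak Larsen at position 3): ranking walks positions 3-4-2-5-1-6, expanding outward from the peak — single-peaked.
Faction 4: ranking walks positions 3-2-5-6-1-4; Aoki is ranked above Ivanov even though Ivanov lies between Aoki and the peak Larsen on the axis — preferences dip and rise again. Not single-peaked.
Faction 5 (peak Aoki at position 5): ranking walks positions 5-6-4-3-2-1, expanding outward from the peak — single-peaked.
Faction 4 violates single-peakedness, so the profile is not single-peaked on this axis.

no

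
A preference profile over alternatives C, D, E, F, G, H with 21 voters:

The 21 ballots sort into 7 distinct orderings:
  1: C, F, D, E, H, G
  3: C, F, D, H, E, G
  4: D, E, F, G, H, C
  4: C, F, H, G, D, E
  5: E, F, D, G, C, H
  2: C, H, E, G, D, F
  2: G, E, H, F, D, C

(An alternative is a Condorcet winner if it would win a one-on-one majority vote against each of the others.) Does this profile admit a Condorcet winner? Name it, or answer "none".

Pairwise majorities:
C vs D: D wins 11–10.
C vs E: C preferred on 1+3+4+2 = 10 ballots; E wins 11–10.
C–F: F 11–10.
C vs G: C preferred on 1+3+4+2 = 10 ballots; G wins 11–10.
C vs H: C is ranked higher on 1+3+4+5+2 = 15 ballots, H on 6. C wins 15–6.
D vs E: D is ranked higher on 1+3+4+4 = 12 ballots, E on 9. D wins 12–9.
D vs F: F wins 15–6.
D vs G: D, 13–8.
D vs H: 1+3+4+5 = 13 for D, 8 for H — D by 13–8.
E vs F: E is ranked higher on 4+5+2+2 = 13 ballots, F on 8. E wins 13–8.
E vs G: 15 to 6, E.
E vs H: E is ranked higher on 1+4+5+2 = 12 ballots, H on 9. E wins 12–9.
F vs G: 17 to 4, F.
F vs H: F, 17–4.
G vs H: 4+5+2 = 11 for G, 10 for H — G by 11–10.
No alternative is unbeaten: C loses to D; D loses to F; E loses to D; F loses to E; G loses to D; H loses to C. In particular D > E > F > D is a majority cycle — no Condorcet winner exists.

none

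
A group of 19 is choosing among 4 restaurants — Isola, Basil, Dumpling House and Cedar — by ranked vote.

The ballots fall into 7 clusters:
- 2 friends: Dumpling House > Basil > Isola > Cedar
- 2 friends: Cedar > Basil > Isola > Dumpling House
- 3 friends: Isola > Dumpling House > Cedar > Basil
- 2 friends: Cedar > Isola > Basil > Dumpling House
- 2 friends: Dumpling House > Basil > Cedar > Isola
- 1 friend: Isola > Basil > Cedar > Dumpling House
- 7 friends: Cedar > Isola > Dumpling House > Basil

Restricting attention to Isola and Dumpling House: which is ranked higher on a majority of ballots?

Ballots ranking Isola above Dumpling House: 2 + 3 + 2 + 1 + 7 = 15.
Ballots ranking Dumpling House above Isola: 19 − 15 = 4.
Isola wins the head-to-head 15–4.

Isola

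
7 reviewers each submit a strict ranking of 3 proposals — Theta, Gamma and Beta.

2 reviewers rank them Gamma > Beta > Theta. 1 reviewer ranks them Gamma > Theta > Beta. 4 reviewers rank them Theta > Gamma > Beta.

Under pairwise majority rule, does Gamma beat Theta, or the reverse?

Ballots ranking Gamma above Theta: 2 + 1 = 3.
Ballots ranking Theta above Gamma: 7 − 3 = 4.
Theta wins the head-to-head 4–3.

Theta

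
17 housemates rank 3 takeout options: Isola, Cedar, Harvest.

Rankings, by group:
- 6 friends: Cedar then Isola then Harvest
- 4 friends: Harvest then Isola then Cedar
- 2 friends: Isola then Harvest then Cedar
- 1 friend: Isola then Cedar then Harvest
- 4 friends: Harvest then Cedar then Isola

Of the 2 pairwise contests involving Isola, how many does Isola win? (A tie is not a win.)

Isola against each rival (17 friends):
Isola vs Cedar: Isola is ranked higher on 4+2+1 = 7 ballots, Cedar on 10. Cedar wins 10–7.
Isola vs Harvest: Isola, 9–8.
Isola beats Harvest; loses to Cedar — 1 pairwise win.

1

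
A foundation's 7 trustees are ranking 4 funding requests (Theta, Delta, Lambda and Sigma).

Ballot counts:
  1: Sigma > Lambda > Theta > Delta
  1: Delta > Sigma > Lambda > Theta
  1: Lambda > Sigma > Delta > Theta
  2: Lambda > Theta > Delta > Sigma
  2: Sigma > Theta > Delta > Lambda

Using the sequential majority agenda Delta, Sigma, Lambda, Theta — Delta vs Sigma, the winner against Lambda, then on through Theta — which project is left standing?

Sigma

Round 1: Delta vs Sigma — 3–4, Sigma advances.
Round 2: Sigma vs Lambda — 4–3, Sigma advances.
Round 3: Sigma vs Theta — 5–2, Sigma advances.
Sigma survives the agenda.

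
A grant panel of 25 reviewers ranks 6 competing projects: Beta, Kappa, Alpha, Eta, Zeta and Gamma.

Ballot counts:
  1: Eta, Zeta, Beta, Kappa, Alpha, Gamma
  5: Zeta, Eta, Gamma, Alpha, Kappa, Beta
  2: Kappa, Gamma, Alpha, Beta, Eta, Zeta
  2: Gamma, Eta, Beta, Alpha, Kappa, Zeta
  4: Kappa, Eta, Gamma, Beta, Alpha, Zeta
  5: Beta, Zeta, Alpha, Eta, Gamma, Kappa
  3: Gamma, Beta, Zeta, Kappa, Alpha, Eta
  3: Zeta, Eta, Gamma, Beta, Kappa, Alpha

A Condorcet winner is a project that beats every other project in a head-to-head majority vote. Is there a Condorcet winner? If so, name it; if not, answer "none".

none

Head-to-head results (25 reviewers):
Beta–Kappa: Beta 14–11.
Beta–Alpha: Beta 18–7.
Beta vs Eta: Eta wins 15–10.
Beta vs Zeta: Beta, 16–9.
Beta vs Gamma: Gamma wins 19–6.
Kappa vs Alpha: Kappa, 13–12.
Kappa vs Eta: Eta, 16–9.
Kappa vs Zeta: Zeta, 17–8.
Kappa–Gamma: Gamma 18–7.
Alpha–Eta: Eta 15–10.
Alpha vs Zeta: Zeta wins 17–8.
Alpha vs Gamma: Gamma wins 19–6.
Eta vs Zeta: Zeta wins 16–9.
Eta–Gamma: Eta 18–7.
Zeta vs Gamma: Zeta wins 14–11.
Each project drops at least one matchup (Beta loses to Eta; Kappa loses to Beta; Alpha loses to Beta; Eta loses to Zeta; Zeta loses to Beta; Gamma loses to Eta); the cycle Beta → Zeta → Eta → Beta rules out a Condorcet winner.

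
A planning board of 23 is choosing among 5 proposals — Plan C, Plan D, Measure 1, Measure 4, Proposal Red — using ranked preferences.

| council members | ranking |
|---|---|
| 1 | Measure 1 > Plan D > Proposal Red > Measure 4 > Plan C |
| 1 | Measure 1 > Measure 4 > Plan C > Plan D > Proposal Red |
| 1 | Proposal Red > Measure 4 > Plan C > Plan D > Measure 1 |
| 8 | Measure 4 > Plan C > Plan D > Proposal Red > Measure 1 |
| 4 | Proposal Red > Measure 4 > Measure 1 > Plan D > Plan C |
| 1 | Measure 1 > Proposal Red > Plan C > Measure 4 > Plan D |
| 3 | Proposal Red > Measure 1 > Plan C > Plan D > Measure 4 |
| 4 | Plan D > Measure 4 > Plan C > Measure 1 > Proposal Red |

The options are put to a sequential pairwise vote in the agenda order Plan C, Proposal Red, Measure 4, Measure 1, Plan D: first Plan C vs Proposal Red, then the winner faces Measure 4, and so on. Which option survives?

Measure 4

Round 1: Plan C vs Proposal Red — 13–10, Plan C advances.
Round 2: Plan C vs Measure 4 — 4–19, Measure 4 advances.
Round 3: Measure 4 vs Measure 1 — 17–6, Measure 4 advances.
Round 4: Measure 4 vs Plan D — 15–8, Measure 4 advances.
The agenda winner is Measure 4.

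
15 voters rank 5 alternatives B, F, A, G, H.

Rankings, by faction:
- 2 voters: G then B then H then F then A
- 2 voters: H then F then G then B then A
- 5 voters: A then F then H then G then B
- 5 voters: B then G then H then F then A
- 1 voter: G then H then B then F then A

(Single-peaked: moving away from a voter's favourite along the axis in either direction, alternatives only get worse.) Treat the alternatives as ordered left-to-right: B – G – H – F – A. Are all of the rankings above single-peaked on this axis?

Axis positions: B=1, G=2, H=3, F=4, A=5.
Faction 1 (peak G at position 2): ranking walks positions 2-1-3-4-5, expanding outward from the peak — single-peaked.
Faction 2 (peak H at position 3): ranking walks positions 3-4-2-1-5, expanding outward from the peak — single-peaked.
Faction 3 (peak A at position 5): ranking walks positions 5-4-3-2-1, expanding outward from the peak — single-peaked.
Faction 4 (peak B at position 1): ranking walks positions 1-2-3-4-5, expanding outward from the peak — single-peaked.
Faction 5 (peak G at position 2): ranking walks positions 2-3-1-4-5, expanding outward from the peak — single-peaked.
Every ranking is single-peaked on this axis.

yes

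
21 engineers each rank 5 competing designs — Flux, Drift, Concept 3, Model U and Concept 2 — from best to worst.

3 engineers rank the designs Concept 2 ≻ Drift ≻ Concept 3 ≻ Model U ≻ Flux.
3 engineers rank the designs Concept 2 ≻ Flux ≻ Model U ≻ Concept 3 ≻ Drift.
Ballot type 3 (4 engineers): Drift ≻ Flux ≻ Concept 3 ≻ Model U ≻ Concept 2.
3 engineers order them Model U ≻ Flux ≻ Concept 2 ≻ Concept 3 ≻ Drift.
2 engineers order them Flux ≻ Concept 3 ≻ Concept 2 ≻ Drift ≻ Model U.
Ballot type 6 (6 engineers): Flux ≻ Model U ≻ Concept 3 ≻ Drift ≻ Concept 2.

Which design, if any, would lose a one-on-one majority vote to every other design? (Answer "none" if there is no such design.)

Pairwise majorities:
Flux vs Drift: Flux wins 14–7.
Flux vs Concept 3: Flux, 18–3.
Flux vs Model U: Flux wins 15–6.
Flux vs Concept 2: Flux preferred on 4+3+2+6 = 15 ballots; Flux wins 15–6.
Drift vs Concept 3: Drift is ranked higher on 3+4 = 7 ballots, Concept 3 on 14. Concept 3 wins 14–7.
Drift vs Model U: 9 to 12, Model U.
Drift vs Concept 2: 10 to 11, Concept 2.
Concept 3 vs Model U: Model U, 12–9.
Concept 3 vs Concept 2: 12 to 9, Concept 3.
Model U–Concept 2: Model U 13–8.
Drift loses to every other design — it is the Condorcet loser.

Drift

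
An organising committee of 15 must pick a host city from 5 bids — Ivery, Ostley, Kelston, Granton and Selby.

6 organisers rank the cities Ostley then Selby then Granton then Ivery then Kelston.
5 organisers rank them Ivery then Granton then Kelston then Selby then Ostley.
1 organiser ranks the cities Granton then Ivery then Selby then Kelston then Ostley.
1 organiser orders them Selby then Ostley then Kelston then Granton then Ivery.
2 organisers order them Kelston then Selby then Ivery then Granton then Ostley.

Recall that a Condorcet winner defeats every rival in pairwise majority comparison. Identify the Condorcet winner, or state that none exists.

Check each pair by majority over 15 ballots:
Ivery vs Ostley: Ivery wins 8–7.
Ivery–Kelston: Ivery 12–3.
Ivery vs Granton: Granton, 8–7.
Ivery vs Selby: Selby, 9–6.
Ostley vs Kelston: Kelston wins 8–7.
Ostley vs Granton: Granton wins 8–7.
Ostley vs Selby: Selby, 9–6.
Kelston vs Granton: Granton wins 12–3.
Kelston vs Selby: Selby wins 8–7.
Granton–Selby: Selby 9–6.
Selby beats each of Ivery, Ostley, Kelston, Granton — Selby is the Condorcet winner.

Selby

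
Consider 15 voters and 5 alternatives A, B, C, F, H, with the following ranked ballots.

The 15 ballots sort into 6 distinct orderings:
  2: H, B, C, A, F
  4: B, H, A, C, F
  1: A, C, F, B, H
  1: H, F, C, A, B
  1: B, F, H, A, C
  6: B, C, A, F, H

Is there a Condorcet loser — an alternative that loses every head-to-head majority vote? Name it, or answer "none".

Pairwise majorities:
A vs B: A is ranked higher on 1+1 = 2 ballots, B on 13. B wins 13–2.
A–C: C 9–6.
A vs F: A preferred on 2+4+1+6 = 13 ballots; A wins 13–2.
A vs H: H, 8–7.
B vs C: B, 13–2.
B vs F: B wins 13–2.
B vs H: B, 12–3.
C vs F: 2+4+1+6 = 13 for C, 2 for F — C by 13–2.
C vs H: H wins 8–7.
F–H: F 8–7.
Every alternative wins at least one matchup (A beats F; B beats A; C beats A; F beats H; H beats A), so there is no Condorcet loser.

none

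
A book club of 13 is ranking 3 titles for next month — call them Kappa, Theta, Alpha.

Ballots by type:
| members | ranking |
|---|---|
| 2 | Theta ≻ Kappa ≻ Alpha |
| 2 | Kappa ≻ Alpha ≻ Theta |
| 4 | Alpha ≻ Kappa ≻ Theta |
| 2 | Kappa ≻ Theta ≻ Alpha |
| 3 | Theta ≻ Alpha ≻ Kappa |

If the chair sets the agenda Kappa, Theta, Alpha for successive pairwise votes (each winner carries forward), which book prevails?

Round 1: Kappa vs Theta — 8–5, Kappa advances.
Round 2: Kappa vs Alpha — 6–7, Alpha advances.
Alpha survives the agenda.

Alpha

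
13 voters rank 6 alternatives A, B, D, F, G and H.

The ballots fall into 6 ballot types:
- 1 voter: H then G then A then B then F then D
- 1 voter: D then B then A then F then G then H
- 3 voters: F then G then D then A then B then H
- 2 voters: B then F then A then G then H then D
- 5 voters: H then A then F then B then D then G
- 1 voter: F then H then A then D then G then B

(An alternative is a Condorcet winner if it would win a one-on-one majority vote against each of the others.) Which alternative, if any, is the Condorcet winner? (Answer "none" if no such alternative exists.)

none

Pairwise majorities:
A–B: A 10–3.
A vs D: A wins 9–4.
A–F: A 7–6.
A vs G: A, 9–4.
A vs H: H wins 7–6.
B vs D: B, 8–5.
B vs F: F wins 9–4.
B vs G: B wins 8–5.
B vs H: H, 7–6.
D vs F: F, 12–1.
D vs G: D wins 7–6.
D vs H: H, 9–4.
F vs G: F wins 12–1.
F vs H: F, 7–6.
G–H: H 7–6.
No alternative is unbeaten: A loses to H; B loses to A; D loses to A; F loses to A; G loses to A; H loses to F. In particular A > F > H > A is a majority cycle — no Condorcet winner exists.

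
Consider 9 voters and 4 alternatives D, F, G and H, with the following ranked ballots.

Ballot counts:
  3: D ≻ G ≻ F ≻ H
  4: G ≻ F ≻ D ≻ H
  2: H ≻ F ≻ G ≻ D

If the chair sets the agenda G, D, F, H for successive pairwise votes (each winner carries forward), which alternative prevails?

Round 1: G vs D — 6–3, G advances.
Round 2: G vs F — 7–2, G advances.
Round 3: G vs H — 7–2, G advances.
The agenda winner is G.

G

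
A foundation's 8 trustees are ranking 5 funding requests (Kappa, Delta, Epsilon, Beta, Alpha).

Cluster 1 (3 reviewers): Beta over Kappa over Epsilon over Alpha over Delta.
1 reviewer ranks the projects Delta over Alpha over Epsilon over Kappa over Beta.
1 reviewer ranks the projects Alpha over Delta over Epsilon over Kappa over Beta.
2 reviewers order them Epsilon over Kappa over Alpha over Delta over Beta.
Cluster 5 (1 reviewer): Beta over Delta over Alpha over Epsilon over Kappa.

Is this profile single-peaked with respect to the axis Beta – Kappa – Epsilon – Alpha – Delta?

no

Axis positions: Beta=1, Kappa=2, Epsilon=3, Alpha=4, Delta=5.
Cluster 1 (peak Beta at position 1): ranking walks positions 1-2-3-4-5, expanding outward from the peak — single-peaked.
Cluster 2 (peak Delta at position 5): ranking walks positions 5-4-3-2-1, expanding outward from the peak — single-peaked.
Cluster 3 (peak Alpha at position 4): ranking walks positions 4-5-3-2-1, expanding outward from the peak — single-peaked.
Cluster 4 (peak Epsilon at position 3): ranking walks positions 3-2-4-5-1, expanding outward from the peak — single-peaked.
Cluster 5: ranking walks positions 1-5-4-3-2; Delta is ranked above Kappa even though Kappa lies between Delta and the peak Beta on the axis — preferences dip and rise again. Not single-peaked.
Cluster 5 violates single-peakedness, so the profile is not single-peaked on this axis.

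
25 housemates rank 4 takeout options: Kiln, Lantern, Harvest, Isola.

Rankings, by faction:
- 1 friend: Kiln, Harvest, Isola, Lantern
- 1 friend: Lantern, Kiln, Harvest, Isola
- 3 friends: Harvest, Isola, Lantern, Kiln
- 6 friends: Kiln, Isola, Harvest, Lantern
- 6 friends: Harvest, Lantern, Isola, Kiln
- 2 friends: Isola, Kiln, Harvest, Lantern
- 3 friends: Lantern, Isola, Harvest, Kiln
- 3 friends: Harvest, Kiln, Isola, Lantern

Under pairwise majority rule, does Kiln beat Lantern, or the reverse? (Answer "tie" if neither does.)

Lantern

Ballots ranking Kiln above Lantern: 1 + 6 + 2 + 3 = 12.
Ballots ranking Lantern above Kiln: 25 − 12 = 13.
Lantern wins the head-to-head 13–12.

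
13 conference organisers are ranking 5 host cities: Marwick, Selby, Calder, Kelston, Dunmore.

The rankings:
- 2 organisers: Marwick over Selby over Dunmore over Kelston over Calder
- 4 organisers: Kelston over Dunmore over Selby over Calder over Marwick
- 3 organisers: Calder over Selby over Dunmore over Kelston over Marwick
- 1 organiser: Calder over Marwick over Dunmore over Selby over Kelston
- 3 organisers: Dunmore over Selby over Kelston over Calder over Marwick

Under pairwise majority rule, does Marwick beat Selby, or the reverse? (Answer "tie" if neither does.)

Ballots ranking Marwick above Selby: 2 + 1 = 3.
Ballots ranking Selby above Marwick: 13 − 3 = 10.
Selby wins the head-to-head 10–3.

Selby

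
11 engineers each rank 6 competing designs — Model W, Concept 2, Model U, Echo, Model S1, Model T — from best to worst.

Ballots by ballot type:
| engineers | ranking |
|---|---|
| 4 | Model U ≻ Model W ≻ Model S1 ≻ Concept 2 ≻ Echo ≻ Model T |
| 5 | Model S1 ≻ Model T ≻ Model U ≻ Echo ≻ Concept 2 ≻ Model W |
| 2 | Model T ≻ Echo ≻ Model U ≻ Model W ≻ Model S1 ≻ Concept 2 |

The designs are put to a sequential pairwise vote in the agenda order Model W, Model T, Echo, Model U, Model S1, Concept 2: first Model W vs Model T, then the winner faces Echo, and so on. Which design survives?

Round 1: Model W vs Model T — 4–7, Model T advances.
Round 2: Model T vs Echo — 7–4, Model T advances.
Round 3: Model T vs Model U — 7–4, Model T advances.
Round 4: Model T vs Model S1 — 2–9, Model S1 advances.
Round 5: Model S1 vs Concept 2 — 11–0, Model S1 advances.
Model S1 survives the agenda.

Model S1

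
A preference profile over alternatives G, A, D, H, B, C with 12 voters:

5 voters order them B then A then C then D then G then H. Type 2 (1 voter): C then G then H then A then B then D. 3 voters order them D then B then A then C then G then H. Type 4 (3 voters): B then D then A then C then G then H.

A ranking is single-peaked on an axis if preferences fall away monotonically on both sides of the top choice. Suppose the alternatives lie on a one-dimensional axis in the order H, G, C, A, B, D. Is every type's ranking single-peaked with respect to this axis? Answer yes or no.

yes

Axis positions: H=1, G=2, C=3, A=4, B=5, D=6.
Type 1 (peak B at position 5): ranking walks positions 5-4-3-6-2-1, expanding outward from the peak — single-peaked.
Type 2 (peak C at position 3): ranking walks positions 3-2-1-4-5-6, expanding outward from the peak — single-peaked.
Type 3 (peak D at position 6): ranking walks positions 6-5-4-3-2-1, expanding outward from the peak — single-peaked.
Type 4 (peak B at position 5): ranking walks positions 5-6-4-3-2-1, expanding outward from the peak — single-peaked.
Every ranking is single-peaked on this axis.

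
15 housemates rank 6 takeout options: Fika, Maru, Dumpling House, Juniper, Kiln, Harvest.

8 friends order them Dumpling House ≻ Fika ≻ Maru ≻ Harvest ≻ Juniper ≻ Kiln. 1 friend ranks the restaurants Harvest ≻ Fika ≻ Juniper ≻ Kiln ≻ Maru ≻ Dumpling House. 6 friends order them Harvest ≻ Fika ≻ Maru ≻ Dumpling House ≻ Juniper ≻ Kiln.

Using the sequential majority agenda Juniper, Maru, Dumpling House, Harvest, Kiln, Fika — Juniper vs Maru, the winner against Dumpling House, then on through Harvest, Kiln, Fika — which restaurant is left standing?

Dumpling House

Round 1: Juniper vs Maru — 1–14, Maru advances.
Round 2: Maru vs Dumpling House — 7–8, Dumpling House advances.
Round 3: Dumpling House vs Harvest — 8–7, Dumpling House advances.
Round 4: Dumpling House vs Kiln — 14–1, Dumpling House advances.
Round 5: Dumpling House vs Fika — 8–7, Dumpling House advances.
Dumpling House survives the agenda.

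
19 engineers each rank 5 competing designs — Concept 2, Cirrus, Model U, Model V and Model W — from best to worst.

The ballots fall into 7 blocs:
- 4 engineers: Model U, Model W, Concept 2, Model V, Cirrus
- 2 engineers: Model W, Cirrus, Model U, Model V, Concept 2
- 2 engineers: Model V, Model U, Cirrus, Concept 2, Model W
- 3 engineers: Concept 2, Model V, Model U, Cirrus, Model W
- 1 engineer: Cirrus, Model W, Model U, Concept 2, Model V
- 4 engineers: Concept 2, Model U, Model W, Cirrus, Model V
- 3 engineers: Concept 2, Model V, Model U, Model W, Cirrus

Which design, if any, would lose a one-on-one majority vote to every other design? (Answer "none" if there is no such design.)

Pairwise majorities:
Concept 2 vs Cirrus: 4+3+4+3 = 14 for Concept 2, 5 for Cirrus — Concept 2 by 14–5.
Concept 2 vs Model U: Concept 2, 10–9.
Concept 2 vs Model V: 4+3+1+4+3 = 15 for Concept 2, 4 for Model V — Concept 2 by 15–4.
Concept 2 vs Model W: Concept 2 is ranked higher on 2+3+4+3 = 12 ballots, Model W on 7. Concept 2 wins 12–7.
Cirrus vs Model U: Model U wins 16–3.
Cirrus vs Model V: Model V, 12–7.
Cirrus vs Model W: Model W wins 13–6.
Model U vs Model V: Model U wins 11–8.
Model U vs Model W: Model U preferred on 4+2+3+4+3 = 16 ballots; Model U wins 16–3.
Model V–Model W: Model W 11–8.
Cirrus is beaten in every head-to-head and is the Condorcet loser.

Cirrus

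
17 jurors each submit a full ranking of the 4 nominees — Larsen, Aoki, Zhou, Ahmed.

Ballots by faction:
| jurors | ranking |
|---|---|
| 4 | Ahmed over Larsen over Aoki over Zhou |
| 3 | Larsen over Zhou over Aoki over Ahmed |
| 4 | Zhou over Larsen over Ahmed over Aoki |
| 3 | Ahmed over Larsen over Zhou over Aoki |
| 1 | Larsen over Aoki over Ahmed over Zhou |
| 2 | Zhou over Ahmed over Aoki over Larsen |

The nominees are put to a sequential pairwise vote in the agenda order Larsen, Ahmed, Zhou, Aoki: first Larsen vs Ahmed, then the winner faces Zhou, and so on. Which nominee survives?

Round 1: Larsen vs Ahmed — 8–9, Ahmed advances.
Round 2: Ahmed vs Zhou — 8–9, Zhou advances.
Round 3: Zhou vs Aoki — 12–5, Zhou advances.
The agenda winner is Zhou.

Zhou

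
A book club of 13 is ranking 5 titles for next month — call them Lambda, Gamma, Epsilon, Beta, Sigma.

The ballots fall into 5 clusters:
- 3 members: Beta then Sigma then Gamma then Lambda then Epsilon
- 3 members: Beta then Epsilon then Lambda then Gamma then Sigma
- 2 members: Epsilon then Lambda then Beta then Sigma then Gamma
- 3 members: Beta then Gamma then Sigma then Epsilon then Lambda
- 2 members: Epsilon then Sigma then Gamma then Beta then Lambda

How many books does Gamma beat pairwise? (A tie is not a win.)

1

Gamma against each rival (13 members):
Gamma vs Lambda: Gamma, 8–5.
Gamma vs Epsilon: Epsilon, 7–6.
Gamma vs Beta: 2 to 11, Beta.
Gamma vs Sigma: Sigma wins 7–6.
Gamma beats Lambda; loses to Epsilon, Beta, Sigma — 1 pairwise win.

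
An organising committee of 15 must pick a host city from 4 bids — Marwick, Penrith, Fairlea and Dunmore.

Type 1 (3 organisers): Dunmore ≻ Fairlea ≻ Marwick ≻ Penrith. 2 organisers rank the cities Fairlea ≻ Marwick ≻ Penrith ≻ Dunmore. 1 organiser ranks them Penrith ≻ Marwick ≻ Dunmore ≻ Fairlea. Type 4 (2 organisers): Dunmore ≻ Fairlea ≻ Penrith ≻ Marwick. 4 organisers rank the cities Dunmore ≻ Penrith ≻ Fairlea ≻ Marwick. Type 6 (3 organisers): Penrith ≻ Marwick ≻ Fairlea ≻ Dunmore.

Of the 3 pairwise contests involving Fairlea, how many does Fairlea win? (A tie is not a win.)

Fairlea against each rival (15 organisers):
Fairlea vs Marwick: 11 to 4, Fairlea.
Fairlea vs Penrith: 7 to 8, Penrith.
Fairlea vs Dunmore: Fairlea is ranked higher on 2+3 = 5 ballots, Dunmore on 10. Dunmore wins 10–5.
Fairlea beats Marwick; loses to Penrith, Dunmore — 1 pairwise win.

1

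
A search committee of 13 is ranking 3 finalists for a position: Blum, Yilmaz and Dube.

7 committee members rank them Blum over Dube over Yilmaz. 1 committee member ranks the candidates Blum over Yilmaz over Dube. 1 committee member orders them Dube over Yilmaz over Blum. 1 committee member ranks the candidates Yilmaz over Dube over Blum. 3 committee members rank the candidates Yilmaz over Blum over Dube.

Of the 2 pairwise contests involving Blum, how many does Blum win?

Blum against each rival (13 committee members):
Blum–Yilmaz: Blum 8–5.
Blum vs Dube: Blum wins 11–2.
Blum beats Yilmaz, Dube — 2 pairwise wins.

2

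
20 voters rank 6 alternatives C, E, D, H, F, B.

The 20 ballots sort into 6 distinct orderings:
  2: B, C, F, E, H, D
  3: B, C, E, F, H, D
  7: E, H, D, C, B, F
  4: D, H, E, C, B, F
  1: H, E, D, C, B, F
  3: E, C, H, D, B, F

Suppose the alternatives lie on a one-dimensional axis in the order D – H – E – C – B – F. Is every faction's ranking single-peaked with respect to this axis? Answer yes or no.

Axis positions: D=1, H=2, E=3, C=4, B=5, F=6.
Faction 1 (peak B at position 5): ranking walks positions 5-4-6-3-2-1, expanding outward from the peak — single-peaked.
Faction 2 (peak B at position 5): ranking walks positions 5-4-3-6-2-1, expanding outward from the peak — single-peaked.
Faction 3 (peak E at position 3): ranking walks positions 3-2-1-4-5-6, expanding outward from the peak — single-peaked.
Faction 4 (peak D at position 1): ranking walks positions 1-2-3-4-5-6, expanding outward from the peak — single-peaked.
Faction 5 (peak H at position 2): ranking walks positions 2-3-1-4-5-6, expanding outward from the peak — single-peaked.
Faction 6 (peak E at position 3): ranking walks positions 3-4-2-1-5-6, expanding outward from the peak — single-peaked.
Every ranking is single-peaked on this axis.

yes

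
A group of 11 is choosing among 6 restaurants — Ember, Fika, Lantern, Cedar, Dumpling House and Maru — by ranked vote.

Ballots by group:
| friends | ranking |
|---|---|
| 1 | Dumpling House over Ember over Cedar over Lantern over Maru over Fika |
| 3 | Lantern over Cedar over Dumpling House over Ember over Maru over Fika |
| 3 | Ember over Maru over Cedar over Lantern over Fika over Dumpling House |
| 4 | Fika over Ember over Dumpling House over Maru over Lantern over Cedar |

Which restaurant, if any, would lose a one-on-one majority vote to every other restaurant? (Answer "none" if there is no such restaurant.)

none

Head-to-head results (11 friends):
Ember–Fika: Ember 7–4.
Ember vs Lantern: 1+3+4 = 8 for Ember, 3 for Lantern — Ember by 8–3.
Ember vs Cedar: 1+3+4 = 8 for Ember, 3 for Cedar — Ember by 8–3.
Ember vs Dumpling House: 7 to 4, Ember.
Ember–Maru: Ember 11–0.
Fika vs Lantern: Lantern wins 7–4.
Fika vs Cedar: Cedar, 7–4.
Fika vs Dumpling House: Fika preferred on 3+4 = 7 ballots; Fika wins 7–4.
Fika vs Maru: Maru wins 7–4.
Lantern vs Cedar: 3+4 = 7 for Lantern, 4 for Cedar — Lantern by 7–4.
Lantern vs Dumpling House: Lantern wins 6–5.
Lantern vs Maru: 4 to 7, Maru.
Cedar vs Dumpling House: Cedar is ranked higher on 3+3 = 6 ballots, Dumpling House on 5. Cedar wins 6–5.
Cedar vs Maru: Maru, 7–4.
Dumpling House vs Maru: 1+3+4 = 8 for Dumpling House, 3 for Maru — Dumpling House by 8–3.
Every restaurant wins at least one matchup (Ember beats Fika; Fika beats Dumpling House; Lantern beats Fika; Cedar beats Fika; Dumpling House beats Maru; Maru beats Fika), so there is no Condorcet loser.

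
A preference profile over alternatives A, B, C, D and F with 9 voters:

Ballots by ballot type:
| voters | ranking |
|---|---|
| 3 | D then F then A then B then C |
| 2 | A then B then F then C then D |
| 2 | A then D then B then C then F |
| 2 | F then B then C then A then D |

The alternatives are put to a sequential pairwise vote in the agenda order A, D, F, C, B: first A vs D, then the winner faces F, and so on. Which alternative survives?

Round 1: A vs D — 6–3, A advances.
Round 2: A vs F — 4–5, F advances.
Round 3: F vs C — 7–2, F advances.
Round 4: F vs B — 5–4, F advances.
F survives the agenda.

F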